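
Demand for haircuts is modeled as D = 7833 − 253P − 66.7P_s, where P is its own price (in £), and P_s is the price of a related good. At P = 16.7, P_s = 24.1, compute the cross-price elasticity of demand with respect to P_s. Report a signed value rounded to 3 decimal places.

At the given values, D = 7833 − 253(16.7) − 66.7(24.1) = 2000.43.
∂D/∂P_s = -66.7.
E = (-66.7) × (24.1/2000.43) = -0.80356…

-0.804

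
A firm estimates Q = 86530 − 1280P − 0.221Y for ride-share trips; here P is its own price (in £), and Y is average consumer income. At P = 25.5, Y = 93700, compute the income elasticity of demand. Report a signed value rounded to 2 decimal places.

At the given values, Q = 86530 − 1280(25.5) − 0.221(93700) = 33182.3.
∂Q/∂Y = -0.221.
E = (-0.221) × (93700/33182.3) = -0.6240…

-0.62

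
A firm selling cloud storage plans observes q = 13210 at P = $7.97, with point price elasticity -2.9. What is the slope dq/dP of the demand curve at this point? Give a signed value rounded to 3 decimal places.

Ed = (dq/dP)·(P/q) ⇒ dq/dP = Ed·q/P = (-2.9)·13210/7.97 = -4806.64993…

-4806.650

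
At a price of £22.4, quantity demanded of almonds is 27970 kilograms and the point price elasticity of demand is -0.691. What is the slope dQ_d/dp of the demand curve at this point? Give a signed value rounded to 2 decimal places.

Ed = (dQ_d/dp)·(p/Q_d) ⇒ dQ_d/dp = Ed·Q_d/p = (-0.691)·27970/22.4 = -862.8245…

-862.82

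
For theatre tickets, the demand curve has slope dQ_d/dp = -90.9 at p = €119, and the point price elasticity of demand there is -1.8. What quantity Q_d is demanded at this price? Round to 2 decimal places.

Ed = (dQ_d/dp)·(p/Q_d) ⇒ Q_d = (dQ_d/dp)·p/Ed = (-90.9)·119/(-1.8) = 6009.5

6009.50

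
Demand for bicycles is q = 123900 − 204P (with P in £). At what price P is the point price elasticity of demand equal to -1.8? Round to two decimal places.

Ed = −204P/(123900 − 204P). Set this equal to -1.8:
204P = 1.8·(123900 − 204P) ⇒ 204P(1 + 1.8) = 1.8·123900
P = 1.8·123900 / (204·2.8) = 390.4411…

390.44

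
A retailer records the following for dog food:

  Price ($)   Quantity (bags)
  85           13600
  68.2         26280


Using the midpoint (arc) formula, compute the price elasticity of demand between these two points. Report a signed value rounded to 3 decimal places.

-2.899

%ΔQ = (26280 − 13600) / [(13600 + 26280)/2] = 12680/19940 = 0.635907…
%ΔP = (68.2 − 85) / [(85 + 68.2)/2] = -16.8/76.6 = -0.219321…
Arc Ed = %ΔQ / %ΔP = (12680/19940) / (-16.8/76.6) = -2.89943…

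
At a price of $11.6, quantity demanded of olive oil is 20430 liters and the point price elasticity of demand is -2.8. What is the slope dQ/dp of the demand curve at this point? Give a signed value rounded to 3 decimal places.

-4931.379

Ed = (dQ/dp)·(p/Q) ⇒ dQ/dp = Ed·Q/p = (-2.8)·20430/11.6 = -4931.37931…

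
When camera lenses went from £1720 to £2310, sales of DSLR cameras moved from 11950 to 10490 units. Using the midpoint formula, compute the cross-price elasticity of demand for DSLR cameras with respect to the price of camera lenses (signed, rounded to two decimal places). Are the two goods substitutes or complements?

%ΔQ_{DSLR cameras} = (10490 − 11950)/avg = -1460/11220 = -0.130124…
%ΔP_{camera lenses} = (2310 − 1720)/avg = 590/2015 = 0.292803…
E_cross = (-1460/11220) / (590/2015) = -0.4444…
E_cross < 0 ⇒ the goods are complements.

-0.44; complements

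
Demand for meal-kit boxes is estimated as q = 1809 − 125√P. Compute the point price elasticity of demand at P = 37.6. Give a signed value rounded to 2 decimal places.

dq/dP = −125/(2√P) = -10.1926. At P = 37.6, q = 1042.51.
Ed = (dq/dP)·(P/q) = (-10.1926) × (37.6/1042.51) = -0.3676…

-0.37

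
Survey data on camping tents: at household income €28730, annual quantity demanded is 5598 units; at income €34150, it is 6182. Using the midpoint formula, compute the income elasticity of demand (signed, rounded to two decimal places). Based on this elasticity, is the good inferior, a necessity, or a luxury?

%ΔQ = (6182 − 5598)/[( 5598 + 6182)/2] = 584/5890 = 0.099151…
%ΔIncome = (34150 − 28730)/[( 28730 + 34150)/2] = 5420/31440 = 0.172391…
E_income = (584/5890) / (5420/31440) = 0.5751…
0 < E_income < 1 ⇒ normal good, necessity.

0.58; necessity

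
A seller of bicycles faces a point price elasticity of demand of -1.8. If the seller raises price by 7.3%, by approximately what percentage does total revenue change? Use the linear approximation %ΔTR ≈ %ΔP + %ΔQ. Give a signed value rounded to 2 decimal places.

-5.84%

%ΔQ ≈ Ed × %ΔP = (-1.8) × (+7.3%) = -13.1400%
%ΔTR ≈ %ΔP + %ΔQ = (+7.3%) + (-13.1400%) = -5.8400%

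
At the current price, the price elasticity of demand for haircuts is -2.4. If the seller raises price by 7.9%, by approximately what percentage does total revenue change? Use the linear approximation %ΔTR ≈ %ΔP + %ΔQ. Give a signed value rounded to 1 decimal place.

-11.1%

%ΔQ ≈ Ed × %ΔP = (-2.4) × (+7.9%) = -18.9600%
%ΔTR ≈ %ΔP + %ΔQ = (+7.9%) + (-18.9600%) = -11.0600%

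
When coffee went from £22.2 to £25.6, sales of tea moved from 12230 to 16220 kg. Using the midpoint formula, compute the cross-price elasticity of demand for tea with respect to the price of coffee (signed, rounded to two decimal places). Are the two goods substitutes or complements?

%ΔQ_{tea} = (16220 − 12230)/avg = 3990/14225 = 0.280492…
%ΔP_{coffee} = (25.6 − 22.2)/avg = 3.4/23.9 = 0.142259…
E_cross = (3990/14225) / (3.4/23.9) = 1.9716…
E_cross > 0 ⇒ the goods are substitutes.

1.97; substitutes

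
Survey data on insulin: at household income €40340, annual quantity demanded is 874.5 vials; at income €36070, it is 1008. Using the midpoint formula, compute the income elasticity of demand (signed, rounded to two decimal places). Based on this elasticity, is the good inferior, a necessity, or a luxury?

%ΔQ = (1008 − 874.5)/[( 874.5 + 1008)/2] = 133.5/941.25 = 0.141832…
%ΔIncome = (36070 − 40340)/[( 40340 + 36070)/2] = -4270/38205 = -0.111765…
E_income = (133.5/941.25) / (-4270/38205) = -1.2690…
E_income < 0 ⇒ inferior good.

-1.27; inferior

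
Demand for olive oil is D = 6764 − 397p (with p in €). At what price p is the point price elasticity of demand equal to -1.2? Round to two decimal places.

Ed = −397p/(6764 − 397p). Set this equal to -1.2:
397p = 1.2·(6764 − 397p) ⇒ 397p(1 + 1.2) = 1.2·6764
p = 1.2·6764 / (397·2.2) = 9.2933…

9.29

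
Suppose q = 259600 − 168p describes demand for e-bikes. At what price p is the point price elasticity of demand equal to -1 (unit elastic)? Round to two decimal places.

Ed = −168p/(259600 − 168p). Set this equal to -1:
168p = 1·(259600 − 168p) ⇒ 168p(1 + 1) = 1·259600
p = 1·259600 / (168·2) = 772.6190…

772.62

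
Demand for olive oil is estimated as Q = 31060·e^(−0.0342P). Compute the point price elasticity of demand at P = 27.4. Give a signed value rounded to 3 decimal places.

dQ/dP = −0.0342·Q = -416.159. At P = 27.4, Q = 12168.4.
Ed = (dQ/dP)·(P/Q) = (-416.159) × (27.4/12168.4) = -0.93708

-0.937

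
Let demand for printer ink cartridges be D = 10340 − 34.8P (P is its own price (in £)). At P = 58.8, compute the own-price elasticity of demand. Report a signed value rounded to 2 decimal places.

-0.25

At the given values, D = 10340 − 34.8(58.8) = 8293.76.
∂D/∂P = −34.8.
E = (-34.8) × (58.8/8293.76) = -0.2467…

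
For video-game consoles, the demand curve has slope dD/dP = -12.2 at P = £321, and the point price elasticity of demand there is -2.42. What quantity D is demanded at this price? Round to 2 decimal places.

Ed = (dD/dP)·(P/D) ⇒ D = (dD/dP)·P/Ed = (-12.2)·321/(-2.42) = 1618.2644…

1618.26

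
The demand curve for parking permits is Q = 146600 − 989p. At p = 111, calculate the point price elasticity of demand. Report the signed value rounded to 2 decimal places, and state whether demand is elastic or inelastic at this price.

dQ/dp = −989. At p = 111, Q = 146600 − 989(111) = 36821.
Ed = (dQ/dp)·(p/Q) = −989 × (111/36821) = -2.9814…
|Ed| = 2.98 > 1, so demand is elastic.

-2.98; elastic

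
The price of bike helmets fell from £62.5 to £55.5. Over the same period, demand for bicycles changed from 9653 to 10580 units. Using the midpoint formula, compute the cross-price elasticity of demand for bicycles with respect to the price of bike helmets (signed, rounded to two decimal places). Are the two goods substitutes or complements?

-0.77; complements

%ΔQ_{bicycles} = (10580 − 9653)/avg = 927/10116.5 = 0.091632…
%ΔP_{bike helmets} = (55.5 − 62.5)/avg = -7/59 = -0.118644…
E_cross = (927/10116.5) / (-7/59) = -0.7723…
E_cross < 0 ⇒ the goods are complements.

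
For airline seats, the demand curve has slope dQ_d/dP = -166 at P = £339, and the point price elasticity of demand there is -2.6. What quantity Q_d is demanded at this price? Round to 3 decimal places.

Ed = (dQ_d/dP)·(P/Q_d) ⇒ Q_d = (dQ_d/dP)·P/Ed = (-166)·339/(-2.6) = 21643.84615…

21643.846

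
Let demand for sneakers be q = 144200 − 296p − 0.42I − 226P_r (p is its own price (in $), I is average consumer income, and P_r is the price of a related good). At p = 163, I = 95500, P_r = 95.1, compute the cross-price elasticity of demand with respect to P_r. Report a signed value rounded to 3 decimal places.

-0.626

At the given values, q = 144200 − 296(163) − 0.42(95500) − 226(95.1) = 34349.4.
∂q/∂P_r = -226.
E = (-226) × (95.1/34349.4) = -0.62570…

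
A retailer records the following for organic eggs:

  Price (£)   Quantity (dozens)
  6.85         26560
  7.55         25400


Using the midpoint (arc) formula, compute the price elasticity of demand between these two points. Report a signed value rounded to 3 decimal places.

-0.459

%ΔQ = (25400 − 26560) / [(26560 + 25400)/2] = -1160/25980 = -0.044649…
%ΔP = (7.55 − 6.85) / [(6.85 + 7.55)/2] = 0.7/7.2 = 0.097222…
Arc Ed = %ΔQ / %ΔP = (-1160/25980) / (0.7/7.2) = -0.45925…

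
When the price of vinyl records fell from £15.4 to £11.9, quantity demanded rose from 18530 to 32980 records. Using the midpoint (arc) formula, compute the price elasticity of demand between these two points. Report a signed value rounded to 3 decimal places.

-2.188

%ΔQ = (32980 − 18530) / [(18530 + 32980)/2] = 14450/25755 = 0.561056…
%ΔP = (11.9 − 15.4) / [(15.4 + 11.9)/2] = -3.5/13.65 = -0.256410…
Arc Ed = %ΔQ / %ΔP = (14450/25755) / (-3.5/13.65) = -2.18811…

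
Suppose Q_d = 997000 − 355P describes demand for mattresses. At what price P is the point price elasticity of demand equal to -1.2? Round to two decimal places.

1531.88

Ed = −355P/(997000 − 355P). Set this equal to -1.2:
355P = 1.2·(997000 − 355P) ⇒ 355P(1 + 1.2) = 1.2·997000
P = 1.2·997000 / (355·2.2) = 1531.8822…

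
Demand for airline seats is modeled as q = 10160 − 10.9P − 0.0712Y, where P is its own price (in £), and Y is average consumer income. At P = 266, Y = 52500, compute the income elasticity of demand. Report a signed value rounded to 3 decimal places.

-1.061

At the given values, q = 10160 − 10.9(266) − 0.0712(52500) = 3522.6.
∂q/∂Y = -0.0712.
E = (-0.0712) × (52500/3522.6) = -1.06114…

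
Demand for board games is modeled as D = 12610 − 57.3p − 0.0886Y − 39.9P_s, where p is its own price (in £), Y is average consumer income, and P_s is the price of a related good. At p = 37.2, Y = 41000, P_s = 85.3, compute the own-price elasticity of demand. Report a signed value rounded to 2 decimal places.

At the given values, D = 12610 − 57.3(37.2) − 0.0886(41000) − 39.9(85.3) = 3442.37.
∂D/∂p = −57.3.
E = (-57.3) × (37.2/3442.37) = -0.6192…

-0.62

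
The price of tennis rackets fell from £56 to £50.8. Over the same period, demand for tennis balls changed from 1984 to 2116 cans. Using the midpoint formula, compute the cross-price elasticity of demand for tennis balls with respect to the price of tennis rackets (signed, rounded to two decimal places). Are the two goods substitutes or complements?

%ΔQ_{tennis balls} = (2116 − 1984)/avg = 132/2050 = 0.064390…
%ΔP_{tennis rackets} = (50.8 − 56)/avg = -5.2/53.4 = -0.097378…
E_cross = (132/2050) / (-5.2/53.4) = -0.6612…
E_cross < 0 ⇒ the goods are complements.

-0.66; complements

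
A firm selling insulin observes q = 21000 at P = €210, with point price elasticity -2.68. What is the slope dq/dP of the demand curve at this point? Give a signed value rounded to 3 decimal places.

Ed = (dq/dP)·(P/q) ⇒ dq/dP = Ed·q/P = (-2.68)·21000/210 = -268

-268.000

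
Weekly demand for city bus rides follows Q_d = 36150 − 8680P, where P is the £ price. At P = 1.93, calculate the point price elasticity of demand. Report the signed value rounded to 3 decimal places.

dQ_d/dP = −8680. At P = 1.93, Q_d = 36150 − 8680(1.93) = 19397.6.
Ed = (dQ_d/dP)·(P/Q_d) = −8680 × (1.93/19397.6) = -0.86363…

-0.864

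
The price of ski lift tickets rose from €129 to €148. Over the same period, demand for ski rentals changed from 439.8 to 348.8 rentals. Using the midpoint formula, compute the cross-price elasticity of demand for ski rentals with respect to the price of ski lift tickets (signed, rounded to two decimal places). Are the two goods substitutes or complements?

-1.68; complements

%ΔQ_{ski rentals} = (348.8 − 439.8)/avg = -91/394.3 = -0.230788…
%ΔP_{ski lift tickets} = (148 − 129)/avg = 19/138.5 = 0.137184…
E_cross = (-91/394.3) / (19/138.5) = -1.6823…
E_cross < 0 ⇒ the goods are complements.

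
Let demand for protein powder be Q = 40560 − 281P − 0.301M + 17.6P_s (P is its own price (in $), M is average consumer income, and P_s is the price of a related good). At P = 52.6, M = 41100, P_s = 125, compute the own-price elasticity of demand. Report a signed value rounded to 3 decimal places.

At the given values, Q = 40560 − 281(52.6) − 0.301(41100) + 17.6(125) = 15608.3.
∂Q/∂P = −281.
E = (-281) × (52.6/15608.3) = -0.94697…

-0.947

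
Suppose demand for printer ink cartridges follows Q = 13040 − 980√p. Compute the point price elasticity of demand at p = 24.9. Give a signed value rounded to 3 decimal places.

dQ/dp = −980/(2√p) = -98.1966. At p = 24.9, Q = 8149.81.
Ed = (dQ/dp)·(p/Q) = (-98.1966) × (24.9/8149.81) = -0.30001…

-0.300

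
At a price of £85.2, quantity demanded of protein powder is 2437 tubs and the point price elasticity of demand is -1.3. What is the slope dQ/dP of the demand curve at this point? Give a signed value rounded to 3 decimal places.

-37.184

Ed = (dQ/dP)·(P/Q) ⇒ dQ/dP = Ed·Q/P = (-1.3)·2437/85.2 = -37.18427…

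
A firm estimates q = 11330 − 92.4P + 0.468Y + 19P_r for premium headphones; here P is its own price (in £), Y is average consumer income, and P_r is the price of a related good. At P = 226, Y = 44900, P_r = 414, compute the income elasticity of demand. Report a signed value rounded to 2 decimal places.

1.09

At the given values, q = 11330 − 92.4(226) + 0.468(44900) + 19(414) = 19326.8.
∂q/∂Y = 0.468.
E = (0.468) × (44900/19326.8) = 1.0872…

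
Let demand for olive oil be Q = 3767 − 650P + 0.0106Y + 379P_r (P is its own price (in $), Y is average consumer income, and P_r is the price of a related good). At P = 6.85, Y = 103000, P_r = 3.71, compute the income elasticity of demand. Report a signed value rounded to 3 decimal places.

At the given values, Q = 3767 − 650(6.85) + 0.0106(103000) + 379(3.71) = 1812.39.
∂Q/∂Y = 0.0106.
E = (0.0106) × (103000/1812.39) = 0.60240…

0.602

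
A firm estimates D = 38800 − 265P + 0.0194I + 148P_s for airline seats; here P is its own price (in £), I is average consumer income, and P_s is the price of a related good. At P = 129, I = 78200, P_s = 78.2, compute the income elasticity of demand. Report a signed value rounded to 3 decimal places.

0.086

At the given values, D = 38800 − 265(129) + 0.0194(78200) + 148(78.2) = 17705.68.
∂D/∂I = 0.0194.
E = (0.0194) × (78200/17705.68) = 0.08568…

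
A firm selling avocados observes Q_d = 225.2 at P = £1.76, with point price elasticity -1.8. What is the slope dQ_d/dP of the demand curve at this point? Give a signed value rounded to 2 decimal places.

-230.32

Ed = (dQ_d/dP)·(P/Q_d) ⇒ dQ_d/dP = Ed·Q_d/P = (-1.8)·225.2/1.76 = -230.3181…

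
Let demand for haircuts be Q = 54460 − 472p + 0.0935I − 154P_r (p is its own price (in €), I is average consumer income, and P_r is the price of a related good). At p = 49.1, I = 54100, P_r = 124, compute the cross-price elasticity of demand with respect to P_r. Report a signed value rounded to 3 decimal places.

-1.107

At the given values, Q = 54460 − 472(49.1) + 0.0935(54100) − 154(124) = 17247.15.
∂Q/∂P_r = -154.
E = (-154) × (124/17247.15) = -1.10719…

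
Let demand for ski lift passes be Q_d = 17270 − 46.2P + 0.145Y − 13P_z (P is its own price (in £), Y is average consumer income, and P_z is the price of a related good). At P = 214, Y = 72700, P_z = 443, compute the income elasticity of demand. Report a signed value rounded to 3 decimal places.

At the given values, Q_d = 17270 − 46.2(214) + 0.145(72700) − 13(443) = 12165.7.
∂Q_d/∂Y = 0.145.
E = (0.145) × (72700/12165.7) = 0.86649…

0.866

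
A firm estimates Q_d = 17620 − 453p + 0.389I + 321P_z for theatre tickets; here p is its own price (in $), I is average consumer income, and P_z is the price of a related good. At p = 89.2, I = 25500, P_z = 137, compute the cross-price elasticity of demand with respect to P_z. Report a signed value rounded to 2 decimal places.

1.41

At the given values, Q_d = 17620 − 453(89.2) + 0.389(25500) + 321(137) = 31108.9.
∂Q_d/∂P_z = 321.
E = (321) × (137/31108.9) = 1.4136…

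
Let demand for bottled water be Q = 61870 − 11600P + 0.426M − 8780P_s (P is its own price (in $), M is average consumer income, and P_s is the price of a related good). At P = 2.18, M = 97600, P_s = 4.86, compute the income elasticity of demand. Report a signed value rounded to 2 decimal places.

At the given values, Q = 61870 − 11600(2.18) + 0.426(97600) − 8780(4.86) = 35488.8.
∂Q/∂M = 0.426.
E = (0.426) × (97600/35488.8) = 1.1715…

1.17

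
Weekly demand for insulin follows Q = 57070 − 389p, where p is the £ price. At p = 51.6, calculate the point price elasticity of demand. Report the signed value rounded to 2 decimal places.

-0.54

dQ/dp = −389. At p = 51.6, Q = 57070 − 389(51.6) = 36997.6.
Ed = (dQ/dp)·(p/Q) = −389 × (51.6/36997.6) = -0.5425…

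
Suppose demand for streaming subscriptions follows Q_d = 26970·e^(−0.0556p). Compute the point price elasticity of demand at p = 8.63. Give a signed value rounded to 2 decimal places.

dQ_d/dp = −0.0556·Q_d = -928.045. At p = 8.63, Q_d = 16691.5.
Ed = (dQ_d/dp)·(p/Q_d) = (-928.045) × (8.63/16691.5) = -0.4798…

-0.48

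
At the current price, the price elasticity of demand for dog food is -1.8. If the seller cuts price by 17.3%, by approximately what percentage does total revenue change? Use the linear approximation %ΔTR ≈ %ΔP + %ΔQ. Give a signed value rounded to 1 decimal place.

%ΔQ ≈ Ed × %ΔP = (-1.8) × (-17.3%) = +31.1400%
%ΔTR ≈ %ΔP + %ΔQ = (-17.3%) + (+31.1400%) = +13.8400%

+13.8%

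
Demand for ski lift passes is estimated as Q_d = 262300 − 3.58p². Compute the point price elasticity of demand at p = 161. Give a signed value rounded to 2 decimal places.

dQ_d/dp = −2·3.58·p = -1152.76. At p = 161, Q_d = 169502.82.
Ed = (dQ_d/dp)·(p/Q_d) = (-1152.76) × (161/169502.82) = -1.0949…

-1.09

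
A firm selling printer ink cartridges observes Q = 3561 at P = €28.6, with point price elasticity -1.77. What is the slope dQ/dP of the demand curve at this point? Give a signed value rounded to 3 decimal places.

Ed = (dQ/dP)·(P/Q) ⇒ dQ/dP = Ed·Q/P = (-1.77)·3561/28.6 = -220.38356…

-220.384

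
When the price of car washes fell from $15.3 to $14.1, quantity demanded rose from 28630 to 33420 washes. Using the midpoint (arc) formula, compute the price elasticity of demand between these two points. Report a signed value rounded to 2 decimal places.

%ΔQ = (33420 − 28630) / [(28630 + 33420)/2] = 4790/31025 = 0.154391…
%ΔP = (14.1 − 15.3) / [(15.3 + 14.1)/2] = -1.2/14.7 = -0.081632…
Arc Ed = %ΔQ / %ΔP = (4790/31025) / (-1.2/14.7) = -1.8912…

-1.89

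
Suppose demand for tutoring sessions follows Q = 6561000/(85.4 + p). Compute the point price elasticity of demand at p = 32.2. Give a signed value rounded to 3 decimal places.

dQ/dp = −6561000/(85.4 + p)² = -474.412. At p = 32.2, Q = 55790.8.
Ed = (dQ/dp)·(p/Q) = (-474.412) × (32.2/55790.8) = -0.27380…

-0.274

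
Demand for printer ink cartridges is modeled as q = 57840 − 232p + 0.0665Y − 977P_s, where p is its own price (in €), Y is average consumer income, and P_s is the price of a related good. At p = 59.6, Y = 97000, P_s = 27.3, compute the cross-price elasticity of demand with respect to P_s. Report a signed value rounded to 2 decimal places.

At the given values, q = 57840 − 232(59.6) + 0.0665(97000) − 977(27.3) = 23791.2.
∂q/∂P_s = -977.
E = (-977) × (27.3/23791.2) = -1.1210…

-1.12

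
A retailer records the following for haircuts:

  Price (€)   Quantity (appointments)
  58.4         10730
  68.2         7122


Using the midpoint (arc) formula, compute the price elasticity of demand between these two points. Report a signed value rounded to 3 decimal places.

-2.611

%ΔQ = (7122 − 10730) / [(10730 + 7122)/2] = -3608/8926 = -0.404212…
%ΔP = (68.2 − 58.4) / [(58.4 + 68.2)/2] = 9.8/63.3 = 0.154818…
Arc Ed = %ΔQ / %ΔP = (-3608/8926) / (9.8/63.3) = -2.61088…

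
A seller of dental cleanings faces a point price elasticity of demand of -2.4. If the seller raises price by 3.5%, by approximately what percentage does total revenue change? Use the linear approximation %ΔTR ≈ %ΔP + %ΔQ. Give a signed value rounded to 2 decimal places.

%ΔQ ≈ Ed × %ΔP = (-2.4) × (+3.5%) = -8.4000%
%ΔTR ≈ %ΔP + %ΔQ = (+3.5%) + (-8.4000%) = -4.9000%

-4.90%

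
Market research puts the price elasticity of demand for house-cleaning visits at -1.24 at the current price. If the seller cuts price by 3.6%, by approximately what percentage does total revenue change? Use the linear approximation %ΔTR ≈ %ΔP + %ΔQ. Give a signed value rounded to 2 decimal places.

%ΔQ ≈ Ed × %ΔP = (-1.24) × (-3.6%) = +4.4640%
%ΔTR ≈ %ΔP + %ΔQ = (-3.6%) + (+4.4640%) = +0.8640%

+0.86%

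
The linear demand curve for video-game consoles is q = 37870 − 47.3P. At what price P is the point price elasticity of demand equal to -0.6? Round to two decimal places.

300.24

Ed = −47.3P/(37870 − 47.3P). Set this equal to -0.6:
47.3P = 0.6·(37870 − 47.3P) ⇒ 47.3P(1 + 0.6) = 0.6·37870
P = 0.6·37870 / (47.3·1.6) = 300.2378…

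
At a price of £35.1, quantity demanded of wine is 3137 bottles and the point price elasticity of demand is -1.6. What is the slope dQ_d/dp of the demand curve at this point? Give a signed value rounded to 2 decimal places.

Ed = (dQ_d/dp)·(p/Q_d) ⇒ dQ_d/dp = Ed·Q_d/p = (-1.6)·3137/35.1 = -142.9971…

-143.00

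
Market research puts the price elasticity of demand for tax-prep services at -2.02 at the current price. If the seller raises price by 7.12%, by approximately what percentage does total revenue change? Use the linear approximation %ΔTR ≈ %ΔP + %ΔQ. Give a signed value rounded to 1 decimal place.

%ΔQ ≈ Ed × %ΔP = (-2.02) × (+7.12%) = -14.3824%
%ΔTR ≈ %ΔP + %ΔQ = (+7.12%) + (-14.3824%) = -7.2624%

-7.3%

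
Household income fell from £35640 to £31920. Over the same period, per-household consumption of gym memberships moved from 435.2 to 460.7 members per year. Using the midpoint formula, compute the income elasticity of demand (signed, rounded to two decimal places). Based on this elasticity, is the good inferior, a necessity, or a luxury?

-0.52; inferior

%ΔQ = (460.7 − 435.2)/[( 435.2 + 460.7)/2] = 25.5/447.95 = 0.056925…
%ΔIncome = (31920 − 35640)/[( 35640 + 31920)/2] = -3720/33780 = -0.110124…
E_income = (25.5/447.95) / (-3720/33780) = -0.5169…
E_income < 0 ⇒ inferior good.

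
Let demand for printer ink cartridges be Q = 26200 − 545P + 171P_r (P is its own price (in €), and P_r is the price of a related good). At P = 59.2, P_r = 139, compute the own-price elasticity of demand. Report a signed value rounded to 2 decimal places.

At the given values, Q = 26200 − 545(59.2) + 171(139) = 17705.
∂Q/∂P = −545.
E = (-545) × (59.2/17705) = -1.8223…

-1.82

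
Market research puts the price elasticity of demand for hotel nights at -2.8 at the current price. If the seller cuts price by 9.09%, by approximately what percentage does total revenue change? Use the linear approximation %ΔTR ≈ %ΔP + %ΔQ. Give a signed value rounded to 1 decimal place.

+16.4%

%ΔQ ≈ Ed × %ΔP = (-2.8) × (-9.09%) = +25.4520%
%ΔTR ≈ %ΔP + %ΔQ = (-9.09%) + (+25.4520%) = +16.3620%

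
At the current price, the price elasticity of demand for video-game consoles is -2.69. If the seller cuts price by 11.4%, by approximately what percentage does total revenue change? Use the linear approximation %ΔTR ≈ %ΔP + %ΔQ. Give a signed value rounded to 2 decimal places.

+19.27%

%ΔQ ≈ Ed × %ΔP = (-2.69) × (-11.4%) = +30.6660%
%ΔTR ≈ %ΔP + %ΔQ = (-11.4%) + (+30.6660%) = +19.2660%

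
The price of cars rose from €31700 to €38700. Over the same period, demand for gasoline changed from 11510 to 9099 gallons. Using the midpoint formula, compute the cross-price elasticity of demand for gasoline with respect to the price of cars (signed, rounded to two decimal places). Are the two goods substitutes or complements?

-1.18; complements

%ΔQ_{gasoline} = (9099 − 11510)/avg = -2411/10304.5 = -0.233975…
%ΔP_{cars} = (38700 − 31700)/avg = 7000/35200 = 0.198863…
E_cross = (-2411/10304.5) / (7000/35200) = -1.1765…
E_cross < 0 ⇒ the goods are complements.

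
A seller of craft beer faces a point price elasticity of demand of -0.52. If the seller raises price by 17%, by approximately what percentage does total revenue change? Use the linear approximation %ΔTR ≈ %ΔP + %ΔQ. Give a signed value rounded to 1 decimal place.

%ΔQ ≈ Ed × %ΔP = (-0.52) × (+17%) = -8.8400%
%ΔTR ≈ %ΔP + %ΔQ = (+17%) + (-8.8400%) = +8.1600%

+8.2%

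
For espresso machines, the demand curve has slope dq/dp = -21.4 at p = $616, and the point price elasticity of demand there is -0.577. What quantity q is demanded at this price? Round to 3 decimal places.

22846.447

Ed = (dq/dp)·(p/q) ⇒ q = (dq/dp)·p/Ed = (-21.4)·616/(-0.577) = 22846.44714…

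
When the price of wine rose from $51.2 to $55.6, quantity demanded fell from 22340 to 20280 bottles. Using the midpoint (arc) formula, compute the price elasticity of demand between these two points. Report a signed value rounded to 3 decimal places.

%ΔQ = (20280 − 22340) / [(22340 + 20280)/2] = -2060/21310 = -0.096668…
%ΔP = (55.6 − 51.2) / [(51.2 + 55.6)/2] = 4.4/53.4 = 0.082397…
Arc Ed = %ΔQ / %ΔP = (-2060/21310) / (4.4/53.4) = -1.17320…

-1.173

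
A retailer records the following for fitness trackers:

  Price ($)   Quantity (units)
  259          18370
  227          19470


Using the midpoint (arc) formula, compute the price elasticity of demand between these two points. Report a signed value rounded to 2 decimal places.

%ΔQ = (19470 − 18370) / [(18370 + 19470)/2] = 1100/18920 = 0.058139…
%ΔP = (227 − 259) / [(259 + 227)/2] = -32/243 = -0.131687…
Arc Ed = %ΔQ / %ΔP = (1100/18920) / (-32/243) = -0.4414…

-0.44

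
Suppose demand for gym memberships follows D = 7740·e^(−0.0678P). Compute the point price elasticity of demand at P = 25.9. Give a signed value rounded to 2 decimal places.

dD/dP = −0.0678·D = -90.6444. At P = 25.9, D = 1336.94.
Ed = (dD/dP)·(P/D) = (-90.6444) × (25.9/1336.94) = -1.7560…

-1.76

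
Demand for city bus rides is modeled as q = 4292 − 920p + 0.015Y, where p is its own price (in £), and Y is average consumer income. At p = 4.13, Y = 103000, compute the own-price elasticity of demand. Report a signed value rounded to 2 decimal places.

At the given values, q = 4292 − 920(4.13) + 0.015(103000) = 2037.4.
∂q/∂p = −920.
E = (-920) × (4.13/2037.4) = -1.8649…

-1.86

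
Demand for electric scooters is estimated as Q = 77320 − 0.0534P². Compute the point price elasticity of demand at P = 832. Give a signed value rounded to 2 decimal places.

-1.83

dQ/dP = −2·0.0534·P = -88.8576. At P = 832, Q = 40355.2384.
Ed = (dQ/dP)·(P/Q) = (-88.8576) × (832/40355.2384) = -1.8319…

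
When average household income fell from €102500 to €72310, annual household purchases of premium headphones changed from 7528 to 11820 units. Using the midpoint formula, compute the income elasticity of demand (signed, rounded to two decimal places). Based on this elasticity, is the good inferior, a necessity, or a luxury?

%ΔQ = (11820 − 7528)/[( 7528 + 11820)/2] = 4292/9674 = 0.443663…
%ΔIncome = (72310 − 102500)/[( 102500 + 72310)/2] = -30190/87405 = -0.345403…
E_income = (4292/9674) / (-30190/87405) = -1.2844…
E_income < 0 ⇒ inferior good.

-1.28; inferior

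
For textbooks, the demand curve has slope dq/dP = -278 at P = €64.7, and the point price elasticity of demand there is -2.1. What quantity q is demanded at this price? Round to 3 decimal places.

Ed = (dq/dP)·(P/q) ⇒ q = (dq/dP)·P/Ed = (-278)·64.7/(-2.1) = 8565.04761…

8565.048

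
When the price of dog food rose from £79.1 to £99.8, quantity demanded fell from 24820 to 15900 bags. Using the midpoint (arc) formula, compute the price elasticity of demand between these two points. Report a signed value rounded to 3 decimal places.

%ΔQ = (15900 − 24820) / [(24820 + 15900)/2] = -8920/20360 = -0.438113…
%ΔP = (99.8 − 79.1) / [(79.1 + 99.8)/2] = 20.7/89.45 = 0.231414…
Arc Ed = %ΔQ / %ΔP = (-8920/20360) / (20.7/89.45) = -1.89320…

-1.893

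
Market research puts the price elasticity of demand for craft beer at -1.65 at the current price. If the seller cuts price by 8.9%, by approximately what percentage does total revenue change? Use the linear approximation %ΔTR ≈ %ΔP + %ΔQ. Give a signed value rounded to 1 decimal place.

%ΔQ ≈ Ed × %ΔP = (-1.65) × (-8.9%) = +14.6850%
%ΔTR ≈ %ΔP + %ΔQ = (-8.9%) + (+14.6850%) = +5.7850%

+5.8%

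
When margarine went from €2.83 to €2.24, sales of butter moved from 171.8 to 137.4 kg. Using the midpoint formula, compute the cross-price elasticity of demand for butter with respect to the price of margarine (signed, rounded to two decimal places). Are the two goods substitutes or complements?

0.96; substitutes

%ΔQ_{butter} = (137.4 − 171.8)/avg = -34.4/154.6 = -0.222509…
%ΔP_{margarine} = (2.24 − 2.83)/avg = -0.59/2.535 = -0.232741…
E_cross = (-34.4/154.6) / (-0.59/2.535) = 0.9560…
E_cross > 0 ⇒ the goods are substitutes.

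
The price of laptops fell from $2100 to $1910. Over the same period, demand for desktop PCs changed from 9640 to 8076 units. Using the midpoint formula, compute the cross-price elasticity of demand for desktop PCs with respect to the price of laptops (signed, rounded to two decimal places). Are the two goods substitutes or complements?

1.86; substitutes

%ΔQ_{desktop PCs} = (8076 − 9640)/avg = -1564/8858 = -0.176563…
%ΔP_{laptops} = (1910 − 2100)/avg = -190/2005 = -0.094763…
E_cross = (-1564/8858) / (-190/2005) = 1.8632…
E_cross > 0 ⇒ the goods are substitutes.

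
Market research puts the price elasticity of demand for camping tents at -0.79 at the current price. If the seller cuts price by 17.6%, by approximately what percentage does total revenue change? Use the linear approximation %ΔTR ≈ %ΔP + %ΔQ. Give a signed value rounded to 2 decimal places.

-3.70%

%ΔQ ≈ Ed × %ΔP = (-0.79) × (-17.6%) = +13.9040%
%ΔTR ≈ %ΔP + %ΔQ = (-17.6%) + (+13.9040%) = -3.6960%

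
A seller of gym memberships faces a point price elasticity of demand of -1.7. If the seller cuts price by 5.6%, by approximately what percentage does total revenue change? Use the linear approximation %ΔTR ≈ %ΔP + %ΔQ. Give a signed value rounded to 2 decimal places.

%ΔQ ≈ Ed × %ΔP = (-1.7) × (-5.6%) = +9.5200%
%ΔTR ≈ %ΔP + %ΔQ = (-5.6%) + (+9.5200%) = +3.9200%

+3.92%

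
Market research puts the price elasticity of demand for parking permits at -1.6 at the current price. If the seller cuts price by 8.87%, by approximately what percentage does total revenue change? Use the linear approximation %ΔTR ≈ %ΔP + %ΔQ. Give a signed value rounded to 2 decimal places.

%ΔQ ≈ Ed × %ΔP = (-1.6) × (-8.87%) = +14.1920%
%ΔTR ≈ %ΔP + %ΔQ = (-8.87%) + (+14.1920%) = +5.3220%

+5.32%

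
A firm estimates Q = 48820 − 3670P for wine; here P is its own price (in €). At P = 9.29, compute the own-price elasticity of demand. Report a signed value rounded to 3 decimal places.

-2.315

At the given values, Q = 48820 − 3670(9.29) = 14725.7.
∂Q/∂P = −3670.
E = (-3670) × (9.29/14725.7) = -2.31529…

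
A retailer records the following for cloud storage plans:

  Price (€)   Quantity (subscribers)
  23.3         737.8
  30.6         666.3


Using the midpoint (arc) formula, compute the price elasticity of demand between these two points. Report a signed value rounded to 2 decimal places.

%ΔQ = (666.3 − 737.8) / [(737.8 + 666.3)/2] = -71.5/702.05 = -0.101844…
%ΔP = (30.6 − 23.3) / [(23.3 + 30.6)/2] = 7.3/26.95 = 0.270871…
Arc Ed = %ΔQ / %ΔP = (-71.5/702.05) / (7.3/26.95) = -0.3759…

-0.38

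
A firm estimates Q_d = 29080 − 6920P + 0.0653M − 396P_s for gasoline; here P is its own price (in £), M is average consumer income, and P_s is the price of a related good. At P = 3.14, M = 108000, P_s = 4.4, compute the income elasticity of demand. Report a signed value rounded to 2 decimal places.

0.56

At the given values, Q_d = 29080 − 6920(3.14) + 0.0653(108000) − 396(4.4) = 12661.2.
∂Q_d/∂M = 0.0653.
E = (0.0653) × (108000/12661.2) = 0.5570…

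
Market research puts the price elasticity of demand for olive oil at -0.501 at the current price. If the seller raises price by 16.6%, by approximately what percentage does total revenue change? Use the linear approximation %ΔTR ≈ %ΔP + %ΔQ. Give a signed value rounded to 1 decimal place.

%ΔQ ≈ Ed × %ΔP = (-0.501) × (+16.6%) = -8.3166%
%ΔTR ≈ %ΔP + %ΔQ = (+16.6%) + (-8.3166%) = +8.2834%

+8.3%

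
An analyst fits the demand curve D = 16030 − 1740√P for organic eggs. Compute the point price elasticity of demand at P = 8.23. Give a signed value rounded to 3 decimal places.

dD/dP = −1740/(2√P) = -303.263. At P = 8.23, D = 11038.3.
Ed = (dD/dP)·(P/D) = (-303.263) × (8.23/11038.3) = -0.22610…

-0.226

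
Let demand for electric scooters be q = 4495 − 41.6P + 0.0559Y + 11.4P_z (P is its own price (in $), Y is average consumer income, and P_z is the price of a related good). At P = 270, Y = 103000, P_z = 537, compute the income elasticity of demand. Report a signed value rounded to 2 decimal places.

At the given values, q = 4495 − 41.6(270) + 0.0559(103000) + 11.4(537) = 5142.5.
∂q/∂Y = 0.0559.
E = (0.0559) × (103000/5142.5) = 1.1196…

1.12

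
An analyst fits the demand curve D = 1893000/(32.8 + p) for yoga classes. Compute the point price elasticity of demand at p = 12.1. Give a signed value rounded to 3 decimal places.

dD/dp = −1893000/(32.8 + p)² = -938.983. At p = 12.1, D = 42160.4.
Ed = (dD/dp)·(p/D) = (-938.983) × (12.1/42160.4) = -0.26948…

-0.269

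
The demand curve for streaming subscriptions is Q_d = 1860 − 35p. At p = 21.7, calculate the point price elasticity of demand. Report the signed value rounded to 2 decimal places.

-0.69

dQ_d/dp = −35. At p = 21.7, Q_d = 1860 − 35(21.7) = 1100.5.
Ed = (dQ_d/dp)·(p/Q_d) = −35 × (21.7/1100.5) = -0.6901…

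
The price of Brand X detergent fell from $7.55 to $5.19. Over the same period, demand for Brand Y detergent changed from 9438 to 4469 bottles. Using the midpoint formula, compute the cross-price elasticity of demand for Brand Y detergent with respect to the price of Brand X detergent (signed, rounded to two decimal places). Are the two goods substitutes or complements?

1.93; substitutes

%ΔQ_{Brand Y detergent} = (4469 − 9438)/avg = -4969/6953.5 = -0.714604…
%ΔP_{Brand X detergent} = (5.19 − 7.55)/avg = -2.36/6.37 = -0.370486…
E_cross = (-4969/6953.5) / (-2.36/6.37) = 1.9288…
E_cross > 0 ⇒ the goods are substitutes.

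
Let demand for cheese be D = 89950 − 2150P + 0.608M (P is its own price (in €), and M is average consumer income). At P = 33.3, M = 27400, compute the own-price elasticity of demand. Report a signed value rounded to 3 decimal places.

-2.045

At the given values, D = 89950 − 2150(33.3) + 0.608(27400) = 35014.2.
∂D/∂P = −2150.
E = (-2150) × (33.3/35014.2) = -2.04474…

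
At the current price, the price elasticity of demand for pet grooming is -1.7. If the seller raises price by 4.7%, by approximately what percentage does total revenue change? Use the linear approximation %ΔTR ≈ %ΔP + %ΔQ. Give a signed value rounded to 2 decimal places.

-3.29%

%ΔQ ≈ Ed × %ΔP = (-1.7) × (+4.7%) = -7.9900%
%ΔTR ≈ %ΔP + %ΔQ = (+4.7%) + (-7.9900%) = -3.2900%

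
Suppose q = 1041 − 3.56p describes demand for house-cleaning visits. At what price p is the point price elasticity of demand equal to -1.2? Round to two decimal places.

Ed = −3.56p/(1041 − 3.56p). Set this equal to -1.2:
3.56p = 1.2·(1041 − 3.56p) ⇒ 3.56p(1 + 1.2) = 1.2·1041
p = 1.2·1041 / (3.56·2.2) = 159.4994…

159.50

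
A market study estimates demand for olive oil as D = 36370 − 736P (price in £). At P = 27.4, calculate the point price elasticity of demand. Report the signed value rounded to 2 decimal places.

-1.24

dD/dP = −736. At P = 27.4, D = 36370 − 736(27.4) = 16203.6.
Ed = (dD/dP)·(P/D) = −736 × (27.4/16203.6) = -1.2445…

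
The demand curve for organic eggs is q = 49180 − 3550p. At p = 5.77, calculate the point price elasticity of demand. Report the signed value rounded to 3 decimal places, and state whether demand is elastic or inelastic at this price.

dq/dp = −3550. At p = 5.77, q = 49180 − 3550(5.77) = 28696.5.
Ed = (dq/dp)·(p/q) = −3550 × (5.77/28696.5) = -0.71379…
|Ed| = 0.714 < 1, so demand is inelastic.

-0.714; inelastic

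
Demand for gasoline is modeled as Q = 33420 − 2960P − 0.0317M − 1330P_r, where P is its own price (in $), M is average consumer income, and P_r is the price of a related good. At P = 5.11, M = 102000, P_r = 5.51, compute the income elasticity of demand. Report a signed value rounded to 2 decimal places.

At the given values, Q = 33420 − 2960(5.11) − 0.0317(102000) − 1330(5.51) = 7732.7.
∂Q/∂M = -0.0317.
E = (-0.0317) × (102000/7732.7) = -0.4181…

-0.42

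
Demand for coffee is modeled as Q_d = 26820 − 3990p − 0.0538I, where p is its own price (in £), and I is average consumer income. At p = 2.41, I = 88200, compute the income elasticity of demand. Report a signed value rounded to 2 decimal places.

-0.38

At the given values, Q_d = 26820 − 3990(2.41) − 0.0538(88200) = 12458.94.
∂Q_d/∂I = -0.0538.
E = (-0.0538) × (88200/12458.94) = -0.3808…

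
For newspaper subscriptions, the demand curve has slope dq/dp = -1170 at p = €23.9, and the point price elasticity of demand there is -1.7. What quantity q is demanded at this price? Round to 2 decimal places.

Ed = (dq/dp)·(p/q) ⇒ q = (dq/dp)·p/Ed = (-1170)·23.9/(-1.7) = 16448.8235…

16448.82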